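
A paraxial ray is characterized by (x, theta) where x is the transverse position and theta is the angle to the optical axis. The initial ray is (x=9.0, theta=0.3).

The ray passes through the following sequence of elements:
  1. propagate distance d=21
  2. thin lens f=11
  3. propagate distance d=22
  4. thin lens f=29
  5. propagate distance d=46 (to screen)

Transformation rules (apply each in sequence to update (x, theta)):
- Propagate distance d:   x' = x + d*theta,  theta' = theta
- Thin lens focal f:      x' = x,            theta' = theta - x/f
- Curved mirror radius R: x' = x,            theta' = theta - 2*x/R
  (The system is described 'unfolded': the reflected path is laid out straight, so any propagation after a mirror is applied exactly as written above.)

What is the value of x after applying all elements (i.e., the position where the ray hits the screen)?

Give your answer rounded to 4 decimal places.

Answer: -45.0818

Derivation:
Initial: x=9.0000 theta=0.3000
After 1 (propagate distance d=21): x=15.3000 theta=0.3000
After 2 (thin lens f=11): x=15.3000 theta=-12/11 (≈-1.0909)
After 3 (propagate distance d=22): x=-8.7000 theta=-12/11 (≈-1.0909)
After 4 (thin lens f=29): x=-8.7000 theta=-87/110 (≈-0.7909)
After 5 (propagate distance d=46 (to screen)): x=-4959/110 (≈-45.0818) theta=-87/110 (≈-0.7909)
Rounded to 4 decimal places: x = -45.0818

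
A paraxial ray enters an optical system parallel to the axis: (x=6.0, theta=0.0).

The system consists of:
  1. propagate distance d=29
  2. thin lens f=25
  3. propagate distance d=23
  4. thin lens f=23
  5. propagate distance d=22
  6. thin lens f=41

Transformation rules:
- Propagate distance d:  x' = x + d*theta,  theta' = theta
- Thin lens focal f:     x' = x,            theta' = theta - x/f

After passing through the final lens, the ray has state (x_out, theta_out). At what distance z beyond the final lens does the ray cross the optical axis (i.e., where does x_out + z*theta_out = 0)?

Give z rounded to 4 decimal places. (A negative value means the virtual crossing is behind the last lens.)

Answer: -39.6622

Derivation:
Initial: x=6.0000 theta=0.0000
After 1 (propagate distance d=29): x=6.0000 theta=0.0000
After 2 (thin lens f=25): x=6.0000 theta=-0.2400
After 3 (propagate distance d=23): x=0.4800 theta=-0.2400
After 4 (thin lens f=23): x=0.4800 theta=-6/23 (≈-0.2609)
After 5 (propagate distance d=22): x=-3024/575 (≈-5.2591) theta=-6/23 (≈-0.2609)
After 6 (thin lens f=41): x=-3024/575 (≈-5.2591) theta=-3126/23575 (≈-0.1326)
z_focus = -x_out/theta_out = -(-3024/575)/(-3126/23575) = -20664/521 ≈ -39.6622
Rounded to 4 decimal places: z = -39.6622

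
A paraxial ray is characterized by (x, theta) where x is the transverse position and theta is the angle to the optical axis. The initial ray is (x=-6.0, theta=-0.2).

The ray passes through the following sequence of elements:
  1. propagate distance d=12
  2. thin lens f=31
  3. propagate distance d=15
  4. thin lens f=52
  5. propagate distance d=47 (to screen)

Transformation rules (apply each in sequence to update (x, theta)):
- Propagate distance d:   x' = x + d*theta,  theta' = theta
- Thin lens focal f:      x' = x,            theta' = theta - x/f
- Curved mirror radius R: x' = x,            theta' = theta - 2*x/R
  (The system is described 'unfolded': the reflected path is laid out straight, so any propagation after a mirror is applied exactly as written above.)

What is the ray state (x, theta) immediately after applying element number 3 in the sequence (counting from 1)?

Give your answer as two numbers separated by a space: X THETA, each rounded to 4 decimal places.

Initial: x=-6.0000 theta=-0.2000
After 1 (propagate distance d=12): x=-8.4000 theta=-0.2000
After 2 (thin lens f=31): x=-8.4000 theta=11/155 (≈0.0710)
After 3 (propagate distance d=15): x=-1137/155 (≈-7.3355) theta=11/155 (≈0.0710)
Rounded to 4 decimal places: x = -7.3355, theta = 0.0710

Answer: -7.3355 0.0710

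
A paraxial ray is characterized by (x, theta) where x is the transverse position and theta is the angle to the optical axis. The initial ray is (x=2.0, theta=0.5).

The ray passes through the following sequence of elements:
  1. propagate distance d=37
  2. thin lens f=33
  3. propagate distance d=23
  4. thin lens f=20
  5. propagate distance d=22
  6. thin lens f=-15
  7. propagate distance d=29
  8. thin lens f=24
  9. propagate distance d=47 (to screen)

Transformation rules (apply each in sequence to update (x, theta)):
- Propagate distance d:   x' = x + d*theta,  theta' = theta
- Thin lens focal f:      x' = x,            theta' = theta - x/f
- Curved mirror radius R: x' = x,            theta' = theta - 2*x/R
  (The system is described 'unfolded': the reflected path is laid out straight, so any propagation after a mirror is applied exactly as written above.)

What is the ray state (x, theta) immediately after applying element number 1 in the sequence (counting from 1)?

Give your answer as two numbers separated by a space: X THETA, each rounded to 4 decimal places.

Initial: x=2.0000 theta=0.5000
After 1 (propagate distance d=37): x=20.5000 theta=0.5000
Rounded to 4 decimal places: x = 20.5000, theta = 0.5000

Answer: 20.5000 0.5000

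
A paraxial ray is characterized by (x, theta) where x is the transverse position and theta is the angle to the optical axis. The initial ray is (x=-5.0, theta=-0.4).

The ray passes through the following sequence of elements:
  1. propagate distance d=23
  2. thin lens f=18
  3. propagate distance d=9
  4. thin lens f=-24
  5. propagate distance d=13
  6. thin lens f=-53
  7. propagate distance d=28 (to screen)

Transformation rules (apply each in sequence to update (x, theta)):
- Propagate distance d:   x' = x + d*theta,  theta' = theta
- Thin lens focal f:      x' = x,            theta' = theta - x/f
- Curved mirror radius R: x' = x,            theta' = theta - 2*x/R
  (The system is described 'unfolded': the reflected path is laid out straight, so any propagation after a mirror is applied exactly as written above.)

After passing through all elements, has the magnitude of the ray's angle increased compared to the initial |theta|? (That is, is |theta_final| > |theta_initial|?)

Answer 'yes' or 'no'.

Initial: x=-5.0000 theta=-0.4000
After 1 (propagate distance d=23): x=-14.2000 theta=-0.4000
After 2 (thin lens f=18): x=-14.2000 theta=7/18 (≈0.3889)
After 3 (propagate distance d=9): x=-10.7000 theta=7/18 (≈0.3889)
After 4 (thin lens f=-24): x=-10.7000 theta=-41/720 (≈-0.0569)
After 5 (propagate distance d=13): x=-8237/720 (≈-11.4403) theta=-41/720 (≈-0.0569)
After 6 (thin lens f=-53): x=-8237/720 (≈-11.4403) theta=-347/1272 (≈-0.2728)
After 7 (propagate distance d=28 (to screen)): x=-728041/38160 (≈-19.0786) theta=-347/1272 (≈-0.2728)
|theta_initial|=0.4000 |theta_final|=347/1272 (≈0.2728) -> not increased

Answer: no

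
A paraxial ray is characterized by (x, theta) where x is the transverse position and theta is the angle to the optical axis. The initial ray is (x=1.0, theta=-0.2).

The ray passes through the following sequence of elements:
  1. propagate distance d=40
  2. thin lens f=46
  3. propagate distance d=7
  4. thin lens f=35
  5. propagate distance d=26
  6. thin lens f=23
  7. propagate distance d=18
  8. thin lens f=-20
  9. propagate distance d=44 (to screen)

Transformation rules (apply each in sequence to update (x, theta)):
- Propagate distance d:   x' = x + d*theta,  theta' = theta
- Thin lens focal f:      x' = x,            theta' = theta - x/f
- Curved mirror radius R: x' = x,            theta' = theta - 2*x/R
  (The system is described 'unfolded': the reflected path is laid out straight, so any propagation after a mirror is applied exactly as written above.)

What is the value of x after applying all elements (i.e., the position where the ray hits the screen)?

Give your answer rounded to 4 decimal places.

Initial: x=1.0000 theta=-0.2000
After 1 (propagate distance d=40): x=-7.0000 theta=-0.2000
After 2 (thin lens f=46): x=-7.0000 theta=-11/230 (≈-0.0478)
After 3 (propagate distance d=7): x=-1687/230 (≈-7.3348) theta=-11/230 (≈-0.0478)
After 4 (thin lens f=35): x=-1687/230 (≈-7.3348) theta=93/575 (≈0.1617)
After 5 (propagate distance d=26): x=-3599/1150 (≈-3.1296) theta=93/575 (≈0.1617)
After 6 (thin lens f=23): x=-3599/1150 (≈-3.1296) theta=7877/26450 (≈0.2978)
After 7 (propagate distance d=18): x=59009/26450 (≈2.2310) theta=7877/26450 (≈0.2978)
After 8 (thin lens f=-20): x=59009/26450 (≈2.2310) theta=216549/529000 (≈0.4094)
After 9 (propagate distance d=44 (to screen)): x=1338542/66125 (≈20.2426) theta=216549/529000 (≈0.4094)
Rounded to 4 decimal places: x = 20.2426

Answer: 20.2426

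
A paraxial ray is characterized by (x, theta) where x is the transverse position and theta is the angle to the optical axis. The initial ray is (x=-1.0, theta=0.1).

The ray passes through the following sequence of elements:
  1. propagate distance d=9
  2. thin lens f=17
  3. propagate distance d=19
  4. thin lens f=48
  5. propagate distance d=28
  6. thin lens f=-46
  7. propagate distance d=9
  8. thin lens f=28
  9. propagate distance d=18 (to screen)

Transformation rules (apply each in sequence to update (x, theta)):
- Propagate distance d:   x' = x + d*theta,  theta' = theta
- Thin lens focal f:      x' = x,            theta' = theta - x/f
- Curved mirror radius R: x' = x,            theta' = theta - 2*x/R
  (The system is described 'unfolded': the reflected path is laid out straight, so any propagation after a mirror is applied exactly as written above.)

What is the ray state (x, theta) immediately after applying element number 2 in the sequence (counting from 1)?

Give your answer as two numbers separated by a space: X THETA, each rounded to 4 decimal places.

Initial: x=-1.0000 theta=0.1000
After 1 (propagate distance d=9): x=-0.1000 theta=0.1000
After 2 (thin lens f=17): x=-0.1000 theta=9/85 (≈0.1059)
Rounded to 4 decimal places: x = -0.1000, theta = 0.1059

Answer: -0.1000 0.1059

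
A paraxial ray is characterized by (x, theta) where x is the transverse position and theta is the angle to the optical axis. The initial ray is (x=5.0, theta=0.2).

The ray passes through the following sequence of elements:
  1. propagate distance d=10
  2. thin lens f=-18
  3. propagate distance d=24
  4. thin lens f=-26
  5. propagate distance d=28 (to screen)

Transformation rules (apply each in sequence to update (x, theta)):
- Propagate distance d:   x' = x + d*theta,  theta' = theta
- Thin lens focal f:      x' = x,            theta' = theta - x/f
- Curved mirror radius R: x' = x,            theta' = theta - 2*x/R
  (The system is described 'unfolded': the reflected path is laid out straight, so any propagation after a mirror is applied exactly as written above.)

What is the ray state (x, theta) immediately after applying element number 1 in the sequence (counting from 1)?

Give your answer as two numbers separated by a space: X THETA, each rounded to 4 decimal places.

Answer: 7.0000 0.2000

Derivation:
Initial: x=5.0000 theta=0.2000
After 1 (propagate distance d=10): x=7.0000 theta=0.2000
Rounded to 4 decimal places: x = 7.0000, theta = 0.2000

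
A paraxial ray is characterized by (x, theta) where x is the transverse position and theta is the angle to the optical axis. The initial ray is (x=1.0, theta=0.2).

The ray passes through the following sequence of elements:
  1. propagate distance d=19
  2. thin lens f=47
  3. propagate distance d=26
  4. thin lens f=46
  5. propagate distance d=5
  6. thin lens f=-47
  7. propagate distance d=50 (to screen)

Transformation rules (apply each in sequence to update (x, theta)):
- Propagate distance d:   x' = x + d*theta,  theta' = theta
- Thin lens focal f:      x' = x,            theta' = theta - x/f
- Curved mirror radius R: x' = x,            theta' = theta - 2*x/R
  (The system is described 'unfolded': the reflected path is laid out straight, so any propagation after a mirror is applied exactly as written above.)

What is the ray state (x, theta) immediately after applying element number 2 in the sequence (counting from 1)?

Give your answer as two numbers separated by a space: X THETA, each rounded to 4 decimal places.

Initial: x=1.0000 theta=0.2000
After 1 (propagate distance d=19): x=4.8000 theta=0.2000
After 2 (thin lens f=47): x=4.8000 theta=23/235 (≈0.0979)
Rounded to 4 decimal places: x = 4.8000, theta = 0.0979

Answer: 4.8000 0.0979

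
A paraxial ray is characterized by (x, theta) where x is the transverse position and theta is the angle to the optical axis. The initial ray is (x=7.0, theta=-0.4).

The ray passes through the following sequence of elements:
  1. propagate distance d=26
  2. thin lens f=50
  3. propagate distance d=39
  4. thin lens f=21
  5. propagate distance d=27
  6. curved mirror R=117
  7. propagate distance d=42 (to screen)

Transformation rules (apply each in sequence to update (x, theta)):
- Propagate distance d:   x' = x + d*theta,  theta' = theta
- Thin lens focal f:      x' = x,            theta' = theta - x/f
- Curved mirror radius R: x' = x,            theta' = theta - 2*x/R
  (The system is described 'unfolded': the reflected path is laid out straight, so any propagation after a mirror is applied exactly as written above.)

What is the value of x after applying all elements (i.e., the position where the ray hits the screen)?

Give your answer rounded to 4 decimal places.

Answer: 17.5411

Derivation:
Initial: x=7.0000 theta=-0.4000
After 1 (propagate distance d=26): x=-3.4000 theta=-0.4000
After 2 (thin lens f=50): x=-3.4000 theta=-0.3320
After 3 (propagate distance d=39): x=-16.3480 theta=-0.3320
After 4 (thin lens f=21): x=-16.3480 theta=1172/2625 (≈0.4465)
After 5 (propagate distance d=27): x=-7513/1750 (≈-4.2931) theta=1172/2625 (≈0.4465)
After 6 (curved mirror R=117): x=-7513/1750 (≈-4.2931) theta=7603/14625 (≈0.5199)
After 7 (propagate distance d=42 (to screen)): x=1197181/68250 (≈17.5411) theta=7603/14625 (≈0.5199)
Rounded to 4 decimal places: x = 17.5411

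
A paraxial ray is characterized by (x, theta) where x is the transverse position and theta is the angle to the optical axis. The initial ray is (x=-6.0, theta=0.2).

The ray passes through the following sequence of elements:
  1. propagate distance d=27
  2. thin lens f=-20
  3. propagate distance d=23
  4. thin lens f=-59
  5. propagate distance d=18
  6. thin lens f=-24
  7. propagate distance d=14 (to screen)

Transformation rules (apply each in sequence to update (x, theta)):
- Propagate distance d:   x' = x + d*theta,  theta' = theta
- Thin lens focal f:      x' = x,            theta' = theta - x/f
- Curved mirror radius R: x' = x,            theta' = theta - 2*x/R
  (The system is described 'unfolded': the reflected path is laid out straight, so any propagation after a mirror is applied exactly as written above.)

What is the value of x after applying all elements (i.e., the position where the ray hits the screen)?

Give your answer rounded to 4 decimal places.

Initial: x=-6.0000 theta=0.2000
After 1 (propagate distance d=27): x=-0.6000 theta=0.2000
After 2 (thin lens f=-20): x=-0.6000 theta=0.1700
After 3 (propagate distance d=23): x=3.3100 theta=0.1700
After 4 (thin lens f=-59): x=3.3100 theta=667/2950 (≈0.2261)
After 5 (propagate distance d=18): x=43541/5900 (≈7.3798) theta=667/2950 (≈0.2261)
After 6 (thin lens f=-24): x=43541/5900 (≈7.3798) theta=75557/141600 (≈0.5336)
After 7 (propagate distance d=14 (to screen)): x=1051391/70800 (≈14.8502) theta=75557/141600 (≈0.5336)
Rounded to 4 decimal places: x = 14.8502

Answer: 14.8502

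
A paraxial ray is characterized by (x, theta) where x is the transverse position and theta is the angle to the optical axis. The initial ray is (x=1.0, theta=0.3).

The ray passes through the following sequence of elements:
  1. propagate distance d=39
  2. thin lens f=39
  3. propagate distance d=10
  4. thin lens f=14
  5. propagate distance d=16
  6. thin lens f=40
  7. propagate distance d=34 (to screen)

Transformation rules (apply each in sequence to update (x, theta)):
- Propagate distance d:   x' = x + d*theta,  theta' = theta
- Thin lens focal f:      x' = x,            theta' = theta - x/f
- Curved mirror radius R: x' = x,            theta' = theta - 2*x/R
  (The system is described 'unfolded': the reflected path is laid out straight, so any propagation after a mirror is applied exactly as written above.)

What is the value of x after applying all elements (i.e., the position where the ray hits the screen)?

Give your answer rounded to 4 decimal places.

Initial: x=1.0000 theta=0.3000
After 1 (propagate distance d=39): x=12.7000 theta=0.3000
After 2 (thin lens f=39): x=12.7000 theta=-1/39 (≈-0.0256)
After 3 (propagate distance d=10): x=4853/390 (≈12.4436) theta=-1/39 (≈-0.0256)
After 4 (thin lens f=14): x=4853/390 (≈12.4436) theta=-4993/5460 (≈-0.9145)
After 5 (propagate distance d=16): x=-1991/910 (≈-2.1879) theta=-4993/5460 (≈-0.9145)
After 6 (thin lens f=40): x=-1991/910 (≈-2.1879) theta=-93887/109200 (≈-0.8598)
After 7 (propagate distance d=34 (to screen)): x=-245077/7800 (≈-31.4201) theta=-93887/109200 (≈-0.8598)
Rounded to 4 decimal places: x = -31.4201

Answer: -31.4201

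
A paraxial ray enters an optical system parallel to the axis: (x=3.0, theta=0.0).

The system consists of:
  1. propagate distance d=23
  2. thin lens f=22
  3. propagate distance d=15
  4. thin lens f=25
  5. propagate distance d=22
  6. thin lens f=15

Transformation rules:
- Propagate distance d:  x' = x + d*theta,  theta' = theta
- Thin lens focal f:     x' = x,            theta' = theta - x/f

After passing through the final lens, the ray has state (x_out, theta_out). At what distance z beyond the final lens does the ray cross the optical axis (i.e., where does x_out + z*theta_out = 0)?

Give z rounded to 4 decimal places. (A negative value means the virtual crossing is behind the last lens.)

Initial: x=3.0000 theta=0.0000
After 1 (propagate distance d=23): x=3.0000 theta=0.0000
After 2 (thin lens f=22): x=3.0000 theta=-3/22 (≈-0.1364)
After 3 (propagate distance d=15): x=21/22 (≈0.9545) theta=-3/22 (≈-0.1364)
After 4 (thin lens f=25): x=21/22 (≈0.9545) theta=-48/275 (≈-0.1745)
After 5 (propagate distance d=22): x=-1587/550 (≈-2.8855) theta=-48/275 (≈-0.1745)
After 6 (thin lens f=15): x=-1587/550 (≈-2.8855) theta=49/2750 (≈0.0178)
z_focus = -x_out/theta_out = -(-1587/550)/(49/2750) = 7935/49 ≈ 161.9388
Rounded to 4 decimal places: z = 161.9388

Answer: 161.9388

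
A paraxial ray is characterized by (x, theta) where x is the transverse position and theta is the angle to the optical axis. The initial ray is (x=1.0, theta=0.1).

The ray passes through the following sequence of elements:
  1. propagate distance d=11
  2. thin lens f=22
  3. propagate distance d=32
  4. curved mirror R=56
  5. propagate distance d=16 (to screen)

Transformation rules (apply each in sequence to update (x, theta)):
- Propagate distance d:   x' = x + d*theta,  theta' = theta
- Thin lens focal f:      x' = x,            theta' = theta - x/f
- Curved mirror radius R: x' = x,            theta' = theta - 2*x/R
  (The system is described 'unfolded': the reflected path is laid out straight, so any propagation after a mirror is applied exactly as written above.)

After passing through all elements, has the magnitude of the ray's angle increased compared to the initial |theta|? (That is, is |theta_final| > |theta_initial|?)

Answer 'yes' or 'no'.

Initial: x=1.0000 theta=0.1000
After 1 (propagate distance d=11): x=2.1000 theta=0.1000
After 2 (thin lens f=22): x=2.1000 theta=1/220 (≈0.0045)
After 3 (propagate distance d=32): x=247/110 (≈2.2455) theta=1/220 (≈0.0045)
After 4 (curved mirror R=56): x=247/110 (≈2.2455) theta=-233/3080 (≈-0.0756)
After 5 (propagate distance d=16 (to screen)): x=797/770 (≈1.0351) theta=-233/3080 (≈-0.0756)
|theta_initial|=0.1000 |theta_final|=233/3080 (≈0.0756) -> not increased

Answer: no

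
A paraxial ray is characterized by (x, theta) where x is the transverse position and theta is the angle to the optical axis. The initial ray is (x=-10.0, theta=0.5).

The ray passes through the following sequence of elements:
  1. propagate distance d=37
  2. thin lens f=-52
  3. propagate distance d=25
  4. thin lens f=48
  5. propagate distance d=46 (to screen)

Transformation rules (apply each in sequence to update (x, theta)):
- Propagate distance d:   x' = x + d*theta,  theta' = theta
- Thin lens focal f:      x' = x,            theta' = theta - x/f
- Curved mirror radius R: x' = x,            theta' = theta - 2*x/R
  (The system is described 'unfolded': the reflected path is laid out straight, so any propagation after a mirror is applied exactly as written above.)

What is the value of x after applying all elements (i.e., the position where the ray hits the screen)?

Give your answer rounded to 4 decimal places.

Answer: 31.5645

Derivation:
Initial: x=-10.0000 theta=0.5000
After 1 (propagate distance d=37): x=8.5000 theta=0.5000
After 2 (thin lens f=-52): x=8.5000 theta=69/104 (≈0.6635)
After 3 (propagate distance d=25): x=2609/104 (≈25.0865) theta=69/104 (≈0.6635)
After 4 (thin lens f=48): x=2609/104 (≈25.0865) theta=703/4992 (≈0.1408)
After 5 (propagate distance d=46 (to screen)): x=78785/2496 (≈31.5645) theta=703/4992 (≈0.1408)
Rounded to 4 decimal places: x = 31.5645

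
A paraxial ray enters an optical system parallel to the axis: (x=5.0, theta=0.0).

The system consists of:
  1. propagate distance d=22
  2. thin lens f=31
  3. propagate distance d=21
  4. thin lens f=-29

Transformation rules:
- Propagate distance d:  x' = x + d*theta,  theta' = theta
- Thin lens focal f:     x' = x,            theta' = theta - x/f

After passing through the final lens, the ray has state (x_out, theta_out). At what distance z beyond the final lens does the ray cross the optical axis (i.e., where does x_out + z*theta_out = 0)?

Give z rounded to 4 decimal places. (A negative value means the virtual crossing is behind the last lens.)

Answer: 15.2632

Derivation:
Initial: x=5.0000 theta=0.0000
After 1 (propagate distance d=22): x=5.0000 theta=0.0000
After 2 (thin lens f=31): x=5.0000 theta=-5/31 (≈-0.1613)
After 3 (propagate distance d=21): x=50/31 (≈1.6129) theta=-5/31 (≈-0.1613)
After 4 (thin lens f=-29): x=50/31 (≈1.6129) theta=-95/899 (≈-0.1057)
z_focus = -x_out/theta_out = -(50/31)/(-95/899) = 290/19 ≈ 15.2632
Rounded to 4 decimal places: z = 15.2632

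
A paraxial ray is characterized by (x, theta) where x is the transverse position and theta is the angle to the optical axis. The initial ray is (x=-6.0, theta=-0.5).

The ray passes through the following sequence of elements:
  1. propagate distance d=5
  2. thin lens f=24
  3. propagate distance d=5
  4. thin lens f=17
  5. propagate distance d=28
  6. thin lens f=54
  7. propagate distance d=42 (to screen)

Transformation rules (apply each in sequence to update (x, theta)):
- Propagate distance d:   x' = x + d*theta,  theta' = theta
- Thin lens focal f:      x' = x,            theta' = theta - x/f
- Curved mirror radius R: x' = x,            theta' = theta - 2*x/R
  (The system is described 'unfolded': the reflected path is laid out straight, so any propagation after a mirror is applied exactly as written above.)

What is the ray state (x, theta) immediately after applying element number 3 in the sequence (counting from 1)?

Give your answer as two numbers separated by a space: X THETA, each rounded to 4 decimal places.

Answer: -9.2292 -0.1458

Derivation:
Initial: x=-6.0000 theta=-0.5000
After 1 (propagate distance d=5): x=-8.5000 theta=-0.5000
After 2 (thin lens f=24): x=-8.5000 theta=-7/48 (≈-0.1458)
After 3 (propagate distance d=5): x=-443/48 (≈-9.2292) theta=-7/48 (≈-0.1458)
Rounded to 4 decimal places: x = -9.2292, theta = -0.1458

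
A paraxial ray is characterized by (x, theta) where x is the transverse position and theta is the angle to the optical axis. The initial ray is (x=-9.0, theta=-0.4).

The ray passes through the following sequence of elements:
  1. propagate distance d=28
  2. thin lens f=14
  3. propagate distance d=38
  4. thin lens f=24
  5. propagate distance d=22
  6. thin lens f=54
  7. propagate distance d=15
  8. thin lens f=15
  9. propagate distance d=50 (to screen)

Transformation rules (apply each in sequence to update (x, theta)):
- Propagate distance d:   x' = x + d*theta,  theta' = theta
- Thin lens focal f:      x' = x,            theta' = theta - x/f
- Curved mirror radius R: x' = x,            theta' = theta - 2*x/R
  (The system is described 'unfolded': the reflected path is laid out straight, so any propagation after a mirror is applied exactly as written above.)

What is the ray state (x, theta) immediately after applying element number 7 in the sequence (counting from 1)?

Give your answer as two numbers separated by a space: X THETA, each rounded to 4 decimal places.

Initial: x=-9.0000 theta=-0.4000
After 1 (propagate distance d=28): x=-20.2000 theta=-0.4000
After 2 (thin lens f=14): x=-20.2000 theta=73/70 (≈1.0429)
After 3 (propagate distance d=38): x=136/7 (≈19.4286) theta=73/70 (≈1.0429)
After 4 (thin lens f=24): x=136/7 (≈19.4286) theta=7/30 (≈0.2333)
After 5 (propagate distance d=22): x=2579/105 (≈24.5619) theta=7/30 (≈0.2333)
After 6 (thin lens f=54): x=2579/105 (≈24.5619) theta=-628/2835 (≈-0.2215)
After 7 (propagate distance d=15): x=20071/945 (≈21.2392) theta=-628/2835 (≈-0.2215)
Rounded to 4 decimal places: x = 21.2392, theta = -0.2215

Answer: 21.2392 -0.2215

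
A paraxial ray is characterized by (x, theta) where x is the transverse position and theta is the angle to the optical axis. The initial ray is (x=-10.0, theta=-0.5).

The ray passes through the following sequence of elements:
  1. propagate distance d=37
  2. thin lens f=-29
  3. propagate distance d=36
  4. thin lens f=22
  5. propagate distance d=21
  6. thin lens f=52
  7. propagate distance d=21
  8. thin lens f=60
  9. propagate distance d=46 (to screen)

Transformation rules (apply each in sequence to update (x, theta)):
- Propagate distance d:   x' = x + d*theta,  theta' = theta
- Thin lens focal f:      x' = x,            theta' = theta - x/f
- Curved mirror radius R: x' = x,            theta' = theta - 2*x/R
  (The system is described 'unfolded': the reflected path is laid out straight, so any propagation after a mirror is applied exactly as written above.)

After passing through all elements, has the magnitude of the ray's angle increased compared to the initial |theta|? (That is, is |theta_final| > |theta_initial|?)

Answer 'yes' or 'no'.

Answer: yes

Derivation:
Initial: x=-10.0000 theta=-0.5000
After 1 (propagate distance d=37): x=-28.5000 theta=-0.5000
After 2 (thin lens f=-29): x=-28.5000 theta=-43/29 (≈-1.4828)
After 3 (propagate distance d=36): x=-4749/58 (≈-81.8793) theta=-43/29 (≈-1.4828)
After 4 (thin lens f=22): x=-4749/58 (≈-81.8793) theta=2857/1276 (≈2.2390)
After 5 (propagate distance d=21): x=-44481/1276 (≈-34.8597) theta=2857/1276 (≈2.2390)
After 6 (thin lens f=52): x=-44481/1276 (≈-34.8597) theta=193045/66352 (≈2.9094)
After 7 (propagate distance d=21): x=1740933/66352 (≈26.2378) theta=193045/66352 (≈2.9094)
After 8 (thin lens f=60): x=1740933/66352 (≈26.2378) theta=252353/102080 (≈2.4721)
After 9 (propagate distance d=46 (to screen)): x=92862877/663520 (≈139.9549) theta=252353/102080 (≈2.4721)
|theta_initial|=0.5000 |theta_final|=252353/102080 (≈2.4721) -> increased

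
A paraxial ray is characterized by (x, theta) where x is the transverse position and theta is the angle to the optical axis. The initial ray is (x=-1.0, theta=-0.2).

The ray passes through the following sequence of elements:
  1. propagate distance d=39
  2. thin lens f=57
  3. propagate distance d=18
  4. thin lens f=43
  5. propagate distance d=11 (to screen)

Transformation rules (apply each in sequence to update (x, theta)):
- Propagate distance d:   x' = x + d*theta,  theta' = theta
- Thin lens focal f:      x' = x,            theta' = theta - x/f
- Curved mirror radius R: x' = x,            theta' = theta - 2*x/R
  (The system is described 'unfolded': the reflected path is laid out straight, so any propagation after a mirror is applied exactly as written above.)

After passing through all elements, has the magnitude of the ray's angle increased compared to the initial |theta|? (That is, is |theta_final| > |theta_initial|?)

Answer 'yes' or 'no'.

Answer: no

Derivation:
Initial: x=-1.0000 theta=-0.2000
After 1 (propagate distance d=39): x=-8.8000 theta=-0.2000
After 2 (thin lens f=57): x=-8.8000 theta=-13/285 (≈-0.0456)
After 3 (propagate distance d=18): x=-914/95 (≈-9.6211) theta=-13/285 (≈-0.0456)
After 4 (thin lens f=43): x=-914/95 (≈-9.6211) theta=2183/12255 (≈0.1781)
After 5 (propagate distance d=11 (to screen)): x=-93893/12255 (≈-7.6616) theta=2183/12255 (≈0.1781)
|theta_initial|=0.2000 |theta_final|=2183/12255 (≈0.1781) -> not increased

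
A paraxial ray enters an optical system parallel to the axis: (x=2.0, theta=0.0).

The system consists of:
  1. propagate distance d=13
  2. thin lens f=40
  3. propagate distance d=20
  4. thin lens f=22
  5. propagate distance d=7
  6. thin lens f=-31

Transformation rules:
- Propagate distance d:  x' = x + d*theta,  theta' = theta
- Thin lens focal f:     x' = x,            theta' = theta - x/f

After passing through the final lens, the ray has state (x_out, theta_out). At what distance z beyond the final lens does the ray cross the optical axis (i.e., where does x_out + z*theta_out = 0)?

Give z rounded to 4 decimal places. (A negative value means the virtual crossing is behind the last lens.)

Answer: 3.9152

Derivation:
Initial: x=2.0000 theta=0.0000
After 1 (propagate distance d=13): x=2.0000 theta=0.0000
After 2 (thin lens f=40): x=2.0000 theta=-0.0500
After 3 (propagate distance d=20): x=1.0000 theta=-0.0500
After 4 (thin lens f=22): x=1.0000 theta=-21/220 (≈-0.0955)
After 5 (propagate distance d=7): x=73/220 (≈0.3318) theta=-21/220 (≈-0.0955)
After 6 (thin lens f=-31): x=73/220 (≈0.3318) theta=-289/3410 (≈-0.0848)
z_focus = -x_out/theta_out = -(73/220)/(-289/3410) = 2263/578 ≈ 3.9152
Rounded to 4 decimal places: z = 3.9152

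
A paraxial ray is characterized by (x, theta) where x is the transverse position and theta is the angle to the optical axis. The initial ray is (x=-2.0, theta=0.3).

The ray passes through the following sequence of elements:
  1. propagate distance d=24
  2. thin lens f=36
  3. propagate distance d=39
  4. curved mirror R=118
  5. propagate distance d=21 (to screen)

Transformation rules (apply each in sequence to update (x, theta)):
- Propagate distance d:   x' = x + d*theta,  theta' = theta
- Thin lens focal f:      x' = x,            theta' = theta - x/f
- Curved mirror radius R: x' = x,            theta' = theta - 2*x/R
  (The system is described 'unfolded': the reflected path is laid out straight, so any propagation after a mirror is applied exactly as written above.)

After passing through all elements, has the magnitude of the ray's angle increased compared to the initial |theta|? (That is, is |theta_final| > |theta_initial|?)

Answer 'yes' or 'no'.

Initial: x=-2.0000 theta=0.3000
After 1 (propagate distance d=24): x=5.2000 theta=0.3000
After 2 (thin lens f=36): x=5.2000 theta=7/45 (≈0.1556)
After 3 (propagate distance d=39): x=169/15 (≈11.2667) theta=7/45 (≈0.1556)
After 4 (curved mirror R=118): x=169/15 (≈11.2667) theta=-94/2655 (≈-0.0354)
After 5 (propagate distance d=21 (to screen)): x=9313/885 (≈10.5232) theta=-94/2655 (≈-0.0354)
|theta_initial|=0.3000 |theta_final|=94/2655 (≈0.0354) -> not increased

Answer: no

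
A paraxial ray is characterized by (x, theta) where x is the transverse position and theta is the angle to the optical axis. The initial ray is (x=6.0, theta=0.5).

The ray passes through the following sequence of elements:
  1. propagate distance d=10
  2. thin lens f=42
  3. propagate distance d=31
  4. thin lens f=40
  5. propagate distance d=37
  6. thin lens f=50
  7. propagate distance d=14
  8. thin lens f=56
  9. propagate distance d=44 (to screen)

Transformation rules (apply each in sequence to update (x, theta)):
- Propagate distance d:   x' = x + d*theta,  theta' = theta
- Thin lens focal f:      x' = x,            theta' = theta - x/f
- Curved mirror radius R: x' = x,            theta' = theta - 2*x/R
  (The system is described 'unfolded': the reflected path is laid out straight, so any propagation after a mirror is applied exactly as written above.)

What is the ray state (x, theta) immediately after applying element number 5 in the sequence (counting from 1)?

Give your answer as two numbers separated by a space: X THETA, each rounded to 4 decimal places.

Answer: 10.1881 -0.2214

Derivation:
Initial: x=6.0000 theta=0.5000
After 1 (propagate distance d=10): x=11.0000 theta=0.5000
After 2 (thin lens f=42): x=11.0000 theta=5/21 (≈0.2381)
After 3 (propagate distance d=31): x=386/21 (≈18.3810) theta=5/21 (≈0.2381)
After 4 (thin lens f=40): x=386/21 (≈18.3810) theta=-31/140 (≈-0.2214)
After 5 (propagate distance d=37): x=4279/420 (≈10.1881) theta=-31/140 (≈-0.2214)
Rounded to 4 decimal places: x = 10.1881, theta = -0.2214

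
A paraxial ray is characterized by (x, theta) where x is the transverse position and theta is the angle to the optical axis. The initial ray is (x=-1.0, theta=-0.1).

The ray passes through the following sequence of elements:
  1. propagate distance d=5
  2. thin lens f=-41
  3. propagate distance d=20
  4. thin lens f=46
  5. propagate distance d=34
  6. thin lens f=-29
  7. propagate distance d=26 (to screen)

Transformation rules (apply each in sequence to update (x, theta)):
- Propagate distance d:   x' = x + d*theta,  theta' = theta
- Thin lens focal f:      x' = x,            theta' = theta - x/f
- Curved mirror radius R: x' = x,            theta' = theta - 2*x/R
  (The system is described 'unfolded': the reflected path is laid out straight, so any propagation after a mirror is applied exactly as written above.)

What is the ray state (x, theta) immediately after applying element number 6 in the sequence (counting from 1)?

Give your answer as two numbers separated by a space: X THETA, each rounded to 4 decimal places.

Answer: -5.7478 -0.2428

Derivation:
Initial: x=-1.0000 theta=-0.1000
After 1 (propagate distance d=5): x=-1.5000 theta=-0.1000
After 2 (thin lens f=-41): x=-1.5000 theta=-28/205 (≈-0.1366)
After 3 (propagate distance d=20): x=-347/82 (≈-4.2317) theta=-28/205 (≈-0.1366)
After 4 (thin lens f=46): x=-347/82 (≈-4.2317) theta=-841/18860 (≈-0.0446)
After 5 (propagate distance d=34): x=-661/115 (≈-5.7478) theta=-841/18860 (≈-0.0446)
After 6 (thin lens f=-29): x=-661/115 (≈-5.7478) theta=-132793/546940 (≈-0.2428)
Rounded to 4 decimal places: x = -5.7478, theta = -0.2428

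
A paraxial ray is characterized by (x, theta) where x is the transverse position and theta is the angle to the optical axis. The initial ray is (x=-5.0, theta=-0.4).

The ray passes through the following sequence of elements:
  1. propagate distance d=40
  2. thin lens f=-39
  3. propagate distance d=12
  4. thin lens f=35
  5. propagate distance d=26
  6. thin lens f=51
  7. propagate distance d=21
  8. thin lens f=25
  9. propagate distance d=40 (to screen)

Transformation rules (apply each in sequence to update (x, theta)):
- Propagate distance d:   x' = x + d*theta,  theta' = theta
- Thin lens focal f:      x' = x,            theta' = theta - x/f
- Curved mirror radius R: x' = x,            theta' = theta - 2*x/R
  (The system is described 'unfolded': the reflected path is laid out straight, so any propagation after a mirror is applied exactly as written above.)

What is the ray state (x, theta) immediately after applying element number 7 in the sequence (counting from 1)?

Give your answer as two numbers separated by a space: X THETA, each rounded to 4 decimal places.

Answer: -19.5836 0.6244

Derivation:
Initial: x=-5.0000 theta=-0.4000
After 1 (propagate distance d=40): x=-21.0000 theta=-0.4000
After 2 (thin lens f=-39): x=-21.0000 theta=-61/65 (≈-0.9385)
After 3 (propagate distance d=12): x=-2097/65 (≈-32.2615) theta=-61/65 (≈-0.9385)
After 4 (thin lens f=35): x=-2097/65 (≈-32.2615) theta=-38/2275 (≈-0.0167)
After 5 (propagate distance d=26): x=-74383/2275 (≈-32.6958) theta=-38/2275 (≈-0.0167)
After 6 (thin lens f=51): x=-74383/2275 (≈-32.6958) theta=14489/23205 (≈0.6244)
After 7 (propagate distance d=21): x=-757396/38675 (≈-19.5836) theta=14489/23205 (≈0.6244)
Rounded to 4 decimal places: x = -19.5836, theta = 0.6244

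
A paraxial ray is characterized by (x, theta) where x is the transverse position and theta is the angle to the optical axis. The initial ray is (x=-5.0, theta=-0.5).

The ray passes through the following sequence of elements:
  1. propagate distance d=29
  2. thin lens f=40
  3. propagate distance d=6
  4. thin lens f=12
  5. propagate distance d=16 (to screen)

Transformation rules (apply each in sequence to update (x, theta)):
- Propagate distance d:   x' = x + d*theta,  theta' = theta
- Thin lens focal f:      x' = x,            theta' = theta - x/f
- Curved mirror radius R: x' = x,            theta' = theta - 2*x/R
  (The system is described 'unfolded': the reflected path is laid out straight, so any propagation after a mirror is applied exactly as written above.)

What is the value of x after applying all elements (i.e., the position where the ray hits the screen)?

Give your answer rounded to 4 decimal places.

Initial: x=-5.0000 theta=-0.5000
After 1 (propagate distance d=29): x=-19.5000 theta=-0.5000
After 2 (thin lens f=40): x=-19.5000 theta=-0.0125
After 3 (propagate distance d=6): x=-19.5750 theta=-0.0125
After 4 (thin lens f=12): x=-19.5750 theta=259/160 (≈1.6188)
After 5 (propagate distance d=16 (to screen)): x=6.3250 theta=259/160 (≈1.6188)
Rounded to 4 decimal places: x = 6.3250

Answer: 6.3250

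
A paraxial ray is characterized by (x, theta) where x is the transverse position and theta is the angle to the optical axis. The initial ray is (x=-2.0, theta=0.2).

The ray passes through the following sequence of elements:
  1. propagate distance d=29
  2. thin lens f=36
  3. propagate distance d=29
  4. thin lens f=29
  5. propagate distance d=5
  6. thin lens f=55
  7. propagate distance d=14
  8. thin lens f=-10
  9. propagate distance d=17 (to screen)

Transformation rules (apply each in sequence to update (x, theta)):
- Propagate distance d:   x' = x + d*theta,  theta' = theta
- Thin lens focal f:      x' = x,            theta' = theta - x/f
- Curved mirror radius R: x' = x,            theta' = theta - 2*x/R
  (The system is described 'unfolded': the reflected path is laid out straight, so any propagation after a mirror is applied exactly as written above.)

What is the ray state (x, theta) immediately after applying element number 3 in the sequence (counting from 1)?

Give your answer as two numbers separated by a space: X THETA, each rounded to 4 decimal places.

Initial: x=-2.0000 theta=0.2000
After 1 (propagate distance d=29): x=3.8000 theta=0.2000
After 2 (thin lens f=36): x=3.8000 theta=17/180 (≈0.0944)
After 3 (propagate distance d=29): x=1177/180 (≈6.5389) theta=17/180 (≈0.0944)
Rounded to 4 decimal places: x = 6.5389, theta = 0.0944

Answer: 6.5389 0.0944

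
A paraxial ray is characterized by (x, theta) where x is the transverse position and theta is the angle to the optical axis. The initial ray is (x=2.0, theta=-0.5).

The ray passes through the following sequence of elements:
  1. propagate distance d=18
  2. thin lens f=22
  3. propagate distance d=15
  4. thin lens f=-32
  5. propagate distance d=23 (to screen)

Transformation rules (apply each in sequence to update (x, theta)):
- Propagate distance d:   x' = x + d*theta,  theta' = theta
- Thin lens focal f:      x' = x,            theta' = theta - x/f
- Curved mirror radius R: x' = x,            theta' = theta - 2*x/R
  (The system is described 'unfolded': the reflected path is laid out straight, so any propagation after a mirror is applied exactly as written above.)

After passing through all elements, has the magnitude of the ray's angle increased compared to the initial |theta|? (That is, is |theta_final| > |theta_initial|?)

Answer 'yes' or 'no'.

Initial: x=2.0000 theta=-0.5000
After 1 (propagate distance d=18): x=-7.0000 theta=-0.5000
After 2 (thin lens f=22): x=-7.0000 theta=-2/11 (≈-0.1818)
After 3 (propagate distance d=15): x=-107/11 (≈-9.7273) theta=-2/11 (≈-0.1818)
After 4 (thin lens f=-32): x=-107/11 (≈-9.7273) theta=-171/352 (≈-0.4858)
After 5 (propagate distance d=23 (to screen)): x=-7357/352 (≈-20.9006) theta=-171/352 (≈-0.4858)
|theta_initial|=0.5000 |theta_final|=171/352 (≈0.4858) -> not increased

Answer: no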